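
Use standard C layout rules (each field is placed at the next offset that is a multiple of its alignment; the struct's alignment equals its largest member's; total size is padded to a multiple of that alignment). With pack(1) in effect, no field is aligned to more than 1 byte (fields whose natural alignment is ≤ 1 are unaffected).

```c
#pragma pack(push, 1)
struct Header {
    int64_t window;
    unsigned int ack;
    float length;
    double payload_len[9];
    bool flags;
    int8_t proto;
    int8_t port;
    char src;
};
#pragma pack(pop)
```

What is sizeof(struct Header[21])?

0..8  window  (8B, 1-aligned)
8..12  ack  (4B, 1-aligned)
12..16  length  (4B, 1-aligned)
16..88  payload_len  (72B, 1-aligned)
88..89  flags  (1B, 1-aligned)
89..90  proto  (1B, 1-aligned)
90..91  port  (1B, 1-aligned)
91..92  src  (1B, 1-aligned)
sizeof = 92, alignof = 1
array of 21: 21 × 92 = 1932

1932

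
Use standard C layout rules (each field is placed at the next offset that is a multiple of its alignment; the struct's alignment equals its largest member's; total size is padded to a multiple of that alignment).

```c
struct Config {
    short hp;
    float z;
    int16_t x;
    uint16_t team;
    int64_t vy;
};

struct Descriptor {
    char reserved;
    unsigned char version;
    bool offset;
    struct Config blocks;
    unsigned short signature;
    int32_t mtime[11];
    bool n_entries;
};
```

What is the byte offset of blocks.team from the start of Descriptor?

Config: 0..2  hp  (2B, 2-aligned); 2..4  -- padding (2B); 4..8  z  (4B, 4-aligned); 8..10  x  (2B, 2-aligned); 10..12  team  (2B, 2-aligned); 12..16  -- padding (4B); 16..24  vy  (8B, 8-aligned); sizeof = 24, alignof = 8
0..1  reserved  (1B, 1-aligned)
1..2  version  (1B, 1-aligned)
2..3  offset  (1B, 1-aligned)
3..8  -- padding (5B)
8..32  blocks  (24B, 8-aligned)
within Config: team at 10
8 + 10 = 18

18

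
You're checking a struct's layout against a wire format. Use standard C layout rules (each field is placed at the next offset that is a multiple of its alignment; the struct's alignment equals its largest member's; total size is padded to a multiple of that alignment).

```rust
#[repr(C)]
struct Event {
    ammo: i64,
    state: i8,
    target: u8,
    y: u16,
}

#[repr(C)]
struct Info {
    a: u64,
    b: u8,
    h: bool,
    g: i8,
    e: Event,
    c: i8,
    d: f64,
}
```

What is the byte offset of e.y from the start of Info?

26

Event: @0: ammo [8B, align 8] → 8; @8: state [1B, align 1] → 9; @9: target [1B, align 1] → 10; @10: y [2B, align 2] → 12; +4 tail pad (align 8); size 16, align 8
@0: a [8B, align 8] → 8
@8: b [1B, align 1] → 9
@9: h [1B, align 1] → 10
@10: g [1B, align 1] → 11
+5 pad (align 8)
@16: e [16B, align 8] → 32
within Event: y at 10
16 + 10 = 26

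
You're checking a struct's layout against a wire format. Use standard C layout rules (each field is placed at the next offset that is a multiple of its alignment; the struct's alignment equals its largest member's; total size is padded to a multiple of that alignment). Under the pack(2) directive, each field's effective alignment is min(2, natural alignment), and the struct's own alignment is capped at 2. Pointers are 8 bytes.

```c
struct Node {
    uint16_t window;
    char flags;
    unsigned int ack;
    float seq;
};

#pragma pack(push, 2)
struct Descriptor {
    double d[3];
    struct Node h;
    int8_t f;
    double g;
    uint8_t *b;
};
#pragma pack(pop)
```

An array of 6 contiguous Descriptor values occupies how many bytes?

324

Node: window at 0 (size 2, align 2) → ends 2; flags at 2 (size 1, align 1) → ends 3; pad 1 to align 4 for ack; ack at 4 (size 4, align 4) → ends 8; seq at 8 (size 4, align 4) → ends 12; total 12 bytes, alignment 4
d at 0 (size 24, align 2) → ends 24
h at 24 (size 12, align 2) → ends 36
f at 36 (size 1, align 1) → ends 37
pad 1 to align 2 for g
g at 38 (size 8, align 2) → ends 46
b at 46 (size 8, align 2) → ends 54
total 54 bytes, alignment 2
array of 6: 6 × 54 = 324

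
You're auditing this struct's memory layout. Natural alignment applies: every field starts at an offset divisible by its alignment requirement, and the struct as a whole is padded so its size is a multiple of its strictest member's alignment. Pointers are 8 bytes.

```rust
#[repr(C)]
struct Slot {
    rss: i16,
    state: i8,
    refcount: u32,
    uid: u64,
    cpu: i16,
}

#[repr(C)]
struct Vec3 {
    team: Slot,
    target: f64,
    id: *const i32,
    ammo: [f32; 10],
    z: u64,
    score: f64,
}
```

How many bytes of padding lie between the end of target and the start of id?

Slot: @0: rss [2B, align 2] → 2; @2: state [1B, align 1] → 3; +1 pad (align 4); @4: refcount [4B, align 4] → 8; @8: uid [8B, align 8] → 16; @16: cpu [2B, align 2] → 18; +6 tail pad (align 8); size 24, align 8
@0: team [24B, align 8] → 24
@24: target [8B, align 8] → 32
@32: id [8B, align 8] → 40

0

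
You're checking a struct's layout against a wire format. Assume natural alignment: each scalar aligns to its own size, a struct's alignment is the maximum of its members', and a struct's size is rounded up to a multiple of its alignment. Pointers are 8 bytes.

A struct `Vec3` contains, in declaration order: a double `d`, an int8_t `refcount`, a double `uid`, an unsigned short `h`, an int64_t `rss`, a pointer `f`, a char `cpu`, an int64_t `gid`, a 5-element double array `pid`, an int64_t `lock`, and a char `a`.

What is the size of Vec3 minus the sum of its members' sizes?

27

@0: d [8B, align 8] → 8
@8: refcount [1B, align 1] → 9
+7 pad (align 8)
@16: uid [8B, align 8] → 24
@24: h [2B, align 2] → 26
+6 pad (align 8)
@32: rss [8B, align 8] → 40
@40: f [8B, align 8] → 48
@48: cpu [1B, align 1] → 49
+7 pad (align 8)
@56: gid [8B, align 8] → 64
@64: pid [40B, align 8] → 104
@104: lock [8B, align 8] → 112
@112: a [1B, align 1] → 113
+7 tail pad (align 8)
size 120, align 8
data bytes 93, size 120 → padding 27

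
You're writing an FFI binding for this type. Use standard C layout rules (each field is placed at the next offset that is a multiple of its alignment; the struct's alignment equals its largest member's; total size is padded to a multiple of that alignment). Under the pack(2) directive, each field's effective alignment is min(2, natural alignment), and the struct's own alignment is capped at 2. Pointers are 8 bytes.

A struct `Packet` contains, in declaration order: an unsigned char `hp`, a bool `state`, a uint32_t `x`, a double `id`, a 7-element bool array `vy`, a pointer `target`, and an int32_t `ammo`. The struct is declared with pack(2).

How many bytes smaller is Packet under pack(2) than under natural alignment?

6

natural layout:
  0..1  hp  (1B, 1-aligned)
  1..2  state  (1B, 1-aligned)
  2..4  -- padding (2B)
  4..8  x  (4B, 4-aligned)
  8..16  id  (8B, 8-aligned)
  16..23  vy  (7B, 1-aligned)
  23..24  -- padding (1B)
  24..32  target  (8B, 8-aligned)
  32..36  ammo  (4B, 4-aligned)
  36..40  -- tail padding (4B)
  sizeof = 40, alignof = 8
packed(2) layout:
  0..1  hp  (1B, 1-aligned)
  1..2  state  (1B, 1-aligned)
  2..6  x  (4B, 2-aligned)
  6..14  id  (8B, 2-aligned)
  14..21  vy  (7B, 1-aligned)
  21..22  -- padding (1B)
  22..30  target  (8B, 2-aligned)
  30..34  ammo  (4B, 2-aligned)
  sizeof = 34, alignof = 2
40 − 34 = 6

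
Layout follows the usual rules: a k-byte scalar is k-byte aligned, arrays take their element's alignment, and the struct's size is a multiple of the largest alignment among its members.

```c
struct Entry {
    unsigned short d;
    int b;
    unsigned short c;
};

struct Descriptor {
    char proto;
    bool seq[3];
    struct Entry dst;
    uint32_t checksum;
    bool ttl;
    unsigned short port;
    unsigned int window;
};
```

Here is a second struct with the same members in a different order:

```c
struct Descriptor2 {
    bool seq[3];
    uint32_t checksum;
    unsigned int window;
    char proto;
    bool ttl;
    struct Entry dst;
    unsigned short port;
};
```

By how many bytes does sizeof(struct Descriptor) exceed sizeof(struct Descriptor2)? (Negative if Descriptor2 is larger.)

-4

Entry: d at 0 (size 2, align 2) → ends 2; pad 2 to align 4 for b; b at 4 (size 4, align 4) → ends 8; c at 8 (size 2, align 2) → ends 10; tail pad 2 to reach multiple of 4; total 12 bytes, alignment 4
proto at 0 (size 1, align 1) → ends 1
seq at 1 (size 3, align 1) → ends 4
dst at 4 (size 12, align 4) → ends 16
checksum at 16 (size 4, align 4) → ends 20
ttl at 20 (size 1, align 1) → ends 21
pad 1 to align 2 for port
port at 22 (size 2, align 2) → ends 24
window at 24 (size 4, align 4) → ends 28
total 28 bytes, alignment 4
— Descriptor2 —
seq at 0 (size 3, align 1) → ends 3
pad 1 to align 4 for checksum
checksum at 4 (size 4, align 4) → ends 8
window at 8 (size 4, align 4) → ends 12
proto at 12 (size 1, align 1) → ends 13
ttl at 13 (size 1, align 1) → ends 14
pad 2 to align 4 for dst
dst at 16 (size 12, align 4) → ends 28
port at 28 (size 2, align 2) → ends 30
tail pad 2 to reach multiple of 4
total 32 bytes, alignment 4
28 − 32 = -4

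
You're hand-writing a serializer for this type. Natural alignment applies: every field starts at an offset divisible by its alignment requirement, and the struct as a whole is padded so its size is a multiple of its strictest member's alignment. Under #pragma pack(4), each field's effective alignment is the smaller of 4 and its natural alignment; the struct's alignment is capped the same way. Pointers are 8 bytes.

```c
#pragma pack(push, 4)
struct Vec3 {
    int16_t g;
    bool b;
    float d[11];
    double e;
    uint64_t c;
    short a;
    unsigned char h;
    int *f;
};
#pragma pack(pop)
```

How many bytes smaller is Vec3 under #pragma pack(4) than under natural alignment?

natural layout:
  0..2  g  (2B, 2-aligned)
  2..3  b  (1B, 1-aligned)
  3..4  -- padding (1B)
  4..48  d  (44B, 4-aligned)
  48..56  e  (8B, 8-aligned)
  56..64  c  (8B, 8-aligned)
  64..66  a  (2B, 2-aligned)
  66..67  h  (1B, 1-aligned)
  67..72  -- padding (5B)
  72..80  f  (8B, 8-aligned)
  sizeof = 80, alignof = 8
packed(4) layout:
  0..2  g  (2B, 2-aligned)
  2..3  b  (1B, 1-aligned)
  3..4  -- padding (1B)
  4..48  d  (44B, 4-aligned)
  48..56  e  (8B, 4-aligned)
  56..64  c  (8B, 4-aligned)
  64..66  a  (2B, 2-aligned)
  66..67  h  (1B, 1-aligned)
  67..68  -- padding (1B)
  68..76  f  (8B, 4-aligned)
  sizeof = 76, alignof = 4
80 − 76 = 4

4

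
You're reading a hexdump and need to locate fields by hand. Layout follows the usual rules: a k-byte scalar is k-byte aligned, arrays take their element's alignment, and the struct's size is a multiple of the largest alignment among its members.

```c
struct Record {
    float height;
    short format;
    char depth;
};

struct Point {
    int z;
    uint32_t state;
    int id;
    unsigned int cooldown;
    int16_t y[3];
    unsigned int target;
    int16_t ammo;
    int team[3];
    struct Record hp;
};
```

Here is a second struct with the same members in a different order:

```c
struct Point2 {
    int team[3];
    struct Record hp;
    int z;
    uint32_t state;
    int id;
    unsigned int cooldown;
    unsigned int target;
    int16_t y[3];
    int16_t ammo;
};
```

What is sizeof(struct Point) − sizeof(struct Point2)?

4

Record: @0: height [4B, align 4] → 4; @4: format [2B, align 2] → 6; @6: depth [1B, align 1] → 7; +1 tail pad (align 4); size 8, align 4
@0: z [4B, align 4] → 4
@4: state [4B, align 4] → 8
@8: id [4B, align 4] → 12
@12: cooldown [4B, align 4] → 16
@16: y [6B, align 2] → 22
+2 pad (align 4)
@24: target [4B, align 4] → 28
@28: ammo [2B, align 2] → 30
+2 pad (align 4)
@32: team [12B, align 4] → 44
@44: hp [8B, align 4] → 52
size 52, align 4
— Point2 —
@0: team [12B, align 4] → 12
@12: hp [8B, align 4] → 20
@20: z [4B, align 4] → 24
@24: state [4B, align 4] → 28
@28: id [4B, align 4] → 32
@32: cooldown [4B, align 4] → 36
@36: target [4B, align 4] → 40
@40: y [6B, align 2] → 46
@46: ammo [2B, align 2] → 48
size 48, align 4
52 − 48 = 4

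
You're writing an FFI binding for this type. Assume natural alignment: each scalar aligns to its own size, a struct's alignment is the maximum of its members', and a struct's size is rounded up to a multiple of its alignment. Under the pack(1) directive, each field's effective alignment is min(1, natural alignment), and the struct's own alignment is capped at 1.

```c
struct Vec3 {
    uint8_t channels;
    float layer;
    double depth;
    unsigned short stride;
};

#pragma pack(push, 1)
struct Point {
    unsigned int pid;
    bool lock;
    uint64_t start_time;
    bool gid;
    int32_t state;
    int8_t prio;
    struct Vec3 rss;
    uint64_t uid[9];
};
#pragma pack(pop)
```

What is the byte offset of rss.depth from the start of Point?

27

Vec3: 0..1  channels  (1B, 1-aligned); 1..4  -- padding (3B); 4..8  layer  (4B, 4-aligned); 8..16  depth  (8B, 8-aligned); 16..18  stride  (2B, 2-aligned); 18..24  -- tail padding (6B); sizeof = 24, alignof = 8
0..4  pid  (4B, 1-aligned)
4..5  lock  (1B, 1-aligned)
5..13  start_time  (8B, 1-aligned)
13..14  gid  (1B, 1-aligned)
14..18  state  (4B, 1-aligned)
18..19  prio  (1B, 1-aligned)
19..43  rss  (24B, 1-aligned)
within Vec3: depth at 8
19 + 8 = 27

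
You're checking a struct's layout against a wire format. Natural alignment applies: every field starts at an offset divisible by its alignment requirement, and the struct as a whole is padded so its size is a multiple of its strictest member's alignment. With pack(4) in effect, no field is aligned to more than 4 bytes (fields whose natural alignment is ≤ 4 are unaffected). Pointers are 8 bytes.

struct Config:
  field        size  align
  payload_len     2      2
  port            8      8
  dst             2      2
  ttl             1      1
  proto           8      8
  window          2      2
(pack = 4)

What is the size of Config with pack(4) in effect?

payload_len at 0 (size 2, align 2) → ends 2
pad 2 to align 4 for port
port at 4 (size 8, align 4) → ends 12
dst at 12 (size 2, align 2) → ends 14
ttl at 14 (size 1, align 1) → ends 15
pad 1 to align 4 for proto
proto at 16 (size 8, align 4) → ends 24
window at 24 (size 2, align 2) → ends 26
tail pad 2 to reach multiple of 4
total 28 bytes, alignment 4

28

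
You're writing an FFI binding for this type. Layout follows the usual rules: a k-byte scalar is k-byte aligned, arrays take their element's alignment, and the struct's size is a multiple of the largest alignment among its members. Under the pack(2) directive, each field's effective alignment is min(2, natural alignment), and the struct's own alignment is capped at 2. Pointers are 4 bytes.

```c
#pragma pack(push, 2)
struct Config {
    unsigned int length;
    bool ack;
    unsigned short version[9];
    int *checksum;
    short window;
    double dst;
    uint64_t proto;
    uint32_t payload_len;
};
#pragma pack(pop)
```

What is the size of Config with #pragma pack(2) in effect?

50

@0: length [4B, align 2] → 4
@4: ack [1B, align 1] → 5
+1 pad (align 2)
@6: version [18B, align 2] → 24
@24: checksum [4B, align 2] → 28
@28: window [2B, align 2] → 30
@30: dst [8B, align 2] → 38
@38: proto [8B, align 2] → 46
@46: payload_len [4B, align 2] → 50
size 50, align 2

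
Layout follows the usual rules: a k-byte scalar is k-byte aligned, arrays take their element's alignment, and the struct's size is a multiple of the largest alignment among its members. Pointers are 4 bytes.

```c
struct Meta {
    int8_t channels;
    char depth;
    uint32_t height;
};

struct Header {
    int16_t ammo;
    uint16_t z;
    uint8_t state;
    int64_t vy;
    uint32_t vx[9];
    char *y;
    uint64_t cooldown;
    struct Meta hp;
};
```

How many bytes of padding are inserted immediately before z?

0

Meta: @0: channels [1B, align 1] → 1; @1: depth [1B, align 1] → 2; +2 pad (align 4); @4: height [4B, align 4] → 8; size 8, align 4
@0: ammo [2B, align 2] → 2
@2: z [2B, align 2] → 4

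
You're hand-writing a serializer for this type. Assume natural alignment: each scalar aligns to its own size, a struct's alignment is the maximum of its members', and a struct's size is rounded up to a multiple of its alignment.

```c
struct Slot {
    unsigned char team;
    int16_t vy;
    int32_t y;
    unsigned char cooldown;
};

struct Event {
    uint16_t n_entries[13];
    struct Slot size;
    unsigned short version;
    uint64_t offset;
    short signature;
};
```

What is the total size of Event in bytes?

64 bytes

Slot: team at 0 (size 1, align 1) → ends 1; pad 1 to align 2 for vy; vy at 2 (size 2, align 2) → ends 4; y at 4 (size 4, align 4) → ends 8; cooldown at 8 (size 1, align 1) → ends 9; tail pad 3 to reach multiple of 4; total 12 bytes, alignment 4
n_entries at 0 (size 26, align 2) → ends 26
pad 2 to align 4 for size
size at 28 (size 12, align 4) → ends 40
version at 40 (size 2, align 2) → ends 42
pad 6 to align 8 for offset
offset at 48 (size 8, align 8) → ends 56
signature at 56 (size 2, align 2) → ends 58
tail pad 6 to reach multiple of 8
total 64 bytes, alignment 8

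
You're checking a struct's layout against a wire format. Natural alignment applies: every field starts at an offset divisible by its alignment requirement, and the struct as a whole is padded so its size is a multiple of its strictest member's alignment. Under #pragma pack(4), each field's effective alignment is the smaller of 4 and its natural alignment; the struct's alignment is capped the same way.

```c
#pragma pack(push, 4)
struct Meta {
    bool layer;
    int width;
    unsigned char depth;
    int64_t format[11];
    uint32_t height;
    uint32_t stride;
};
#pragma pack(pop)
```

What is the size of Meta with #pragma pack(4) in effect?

0..1  layer  (1B, 1-aligned)
1..4  -- padding (3B)
4..8  width  (4B, 4-aligned)
8..9  depth  (1B, 1-aligned)
9..12  -- padding (3B)
12..100  format  (88B, 4-aligned)
100..104  height  (4B, 4-aligned)
104..108  stride  (4B, 4-aligned)
sizeof = 108, alignof = 4

108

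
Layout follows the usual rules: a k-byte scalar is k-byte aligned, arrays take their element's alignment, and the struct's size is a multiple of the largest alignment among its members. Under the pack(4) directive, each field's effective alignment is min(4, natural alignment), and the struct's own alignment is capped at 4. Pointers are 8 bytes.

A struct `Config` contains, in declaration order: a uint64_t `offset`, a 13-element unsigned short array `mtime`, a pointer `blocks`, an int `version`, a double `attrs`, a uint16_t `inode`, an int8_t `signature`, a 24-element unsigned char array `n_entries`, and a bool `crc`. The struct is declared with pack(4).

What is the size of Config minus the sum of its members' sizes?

@0: offset [8B, align 4] → 8
@8: mtime [26B, align 2] → 34
+2 pad (align 4)
@36: blocks [8B, align 4] → 44
@44: version [4B, align 4] → 48
@48: attrs [8B, align 4] → 56
@56: inode [2B, align 2] → 58
@58: signature [1B, align 1] → 59
@59: n_entries [24B, align 1] → 83
@83: crc [1B, align 1] → 84
size 84, align 4
data bytes 82, size 84 → padding 2

2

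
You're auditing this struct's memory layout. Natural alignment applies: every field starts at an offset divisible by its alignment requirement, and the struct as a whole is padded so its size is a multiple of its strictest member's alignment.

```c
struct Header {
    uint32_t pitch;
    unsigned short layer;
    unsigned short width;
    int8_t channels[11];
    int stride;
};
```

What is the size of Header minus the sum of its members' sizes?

1

pitch at 0 (size 4, align 4) → ends 4
layer at 4 (size 2, align 2) → ends 6
width at 6 (size 2, align 2) → ends 8
channels at 8 (size 11, align 1) → ends 19
pad 1 to align 4 for stride
stride at 20 (size 4, align 4) → ends 24
total 24 bytes, alignment 4
data bytes 23, size 24 → padding 1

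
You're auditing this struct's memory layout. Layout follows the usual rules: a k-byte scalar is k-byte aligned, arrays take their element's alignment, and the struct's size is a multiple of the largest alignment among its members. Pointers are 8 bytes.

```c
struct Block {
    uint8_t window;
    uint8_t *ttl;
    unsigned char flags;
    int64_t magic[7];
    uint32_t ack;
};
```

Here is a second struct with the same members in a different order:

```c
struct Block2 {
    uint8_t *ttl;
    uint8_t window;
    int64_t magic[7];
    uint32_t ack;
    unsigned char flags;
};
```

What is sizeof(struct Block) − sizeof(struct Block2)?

0..1  window  (1B, 1-aligned)
1..8  -- padding (7B)
8..16  ttl  (8B, 8-aligned)
16..17  flags  (1B, 1-aligned)
17..24  -- padding (7B)
24..80  magic  (56B, 8-aligned)
80..84  ack  (4B, 4-aligned)
84..88  -- tail padding (4B)
sizeof = 88, alignof = 8
— Block2 —
0..8  ttl  (8B, 8-aligned)
8..9  window  (1B, 1-aligned)
9..16  -- padding (7B)
16..72  magic  (56B, 8-aligned)
72..76  ack  (4B, 4-aligned)
76..77  flags  (1B, 1-aligned)
77..80  -- tail padding (3B)
sizeof = 80, alignof = 8
88 − 80 = 8

8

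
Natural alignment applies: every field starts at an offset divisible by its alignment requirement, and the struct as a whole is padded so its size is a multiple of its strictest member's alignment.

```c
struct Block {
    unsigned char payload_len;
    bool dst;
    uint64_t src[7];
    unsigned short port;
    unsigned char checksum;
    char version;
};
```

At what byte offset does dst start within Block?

0..1  payload_len  (1B, 1-aligned)
1..2  dst  (1B, 1-aligned)

1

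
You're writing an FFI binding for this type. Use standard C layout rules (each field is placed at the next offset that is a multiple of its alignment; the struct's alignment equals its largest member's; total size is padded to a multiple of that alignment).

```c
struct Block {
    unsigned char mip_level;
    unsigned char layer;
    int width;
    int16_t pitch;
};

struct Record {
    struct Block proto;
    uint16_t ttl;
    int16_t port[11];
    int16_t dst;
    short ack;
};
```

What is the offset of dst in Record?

Block: @0: mip_level [1B, align 1] → 1; @1: layer [1B, align 1] → 2; +2 pad (align 4); @4: width [4B, align 4] → 8; @8: pitch [2B, align 2] → 10; +2 tail pad (align 4); size 12, align 4
@0: proto [12B, align 4] → 12
@12: ttl [2B, align 2] → 14
@14: port [22B, align 2] → 36
@36: dst [2B, align 2] → 38

36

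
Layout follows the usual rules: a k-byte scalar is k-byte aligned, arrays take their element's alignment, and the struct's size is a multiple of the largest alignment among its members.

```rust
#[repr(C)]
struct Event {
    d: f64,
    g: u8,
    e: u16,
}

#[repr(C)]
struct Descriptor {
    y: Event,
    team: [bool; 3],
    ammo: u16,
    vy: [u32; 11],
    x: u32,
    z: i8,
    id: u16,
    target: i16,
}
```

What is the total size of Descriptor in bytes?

Event: 0..8  d  (8B, 8-aligned); 8..9  g  (1B, 1-aligned); 9..10  -- padding (1B); 10..12  e  (2B, 2-aligned); 12..16  -- tail padding (4B); sizeof = 16, alignof = 8
0..16  y  (16B, 8-aligned)
16..19  team  (3B, 1-aligned)
19..20  -- padding (1B)
20..22  ammo  (2B, 2-aligned)
22..24  -- padding (2B)
24..68  vy  (44B, 4-aligned)
68..72  x  (4B, 4-aligned)
72..73  z  (1B, 1-aligned)
73..74  -- padding (1B)
74..76  id  (2B, 2-aligned)
76..78  target  (2B, 2-aligned)
78..80  -- tail padding (2B)
sizeof = 80, alignof = 8

80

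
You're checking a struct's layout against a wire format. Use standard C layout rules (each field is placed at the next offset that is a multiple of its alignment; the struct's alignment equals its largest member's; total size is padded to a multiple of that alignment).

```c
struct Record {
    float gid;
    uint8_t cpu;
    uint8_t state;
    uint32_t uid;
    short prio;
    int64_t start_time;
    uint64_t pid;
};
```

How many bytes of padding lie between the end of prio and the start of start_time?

2

0..4  gid  (4B, 4-aligned)
4..5  cpu  (1B, 1-aligned)
5..6  state  (1B, 1-aligned)
6..8  -- padding (2B)
8..12  uid  (4B, 4-aligned)
12..14  prio  (2B, 2-aligned)
14..16  -- padding (2B)
16..24  start_time  (8B, 8-aligned)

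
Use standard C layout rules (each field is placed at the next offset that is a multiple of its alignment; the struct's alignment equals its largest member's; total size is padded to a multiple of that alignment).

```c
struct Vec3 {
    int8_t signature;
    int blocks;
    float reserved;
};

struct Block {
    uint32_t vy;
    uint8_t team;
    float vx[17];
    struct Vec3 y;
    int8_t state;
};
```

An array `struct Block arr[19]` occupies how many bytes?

Vec3: 0..1  signature  (1B, 1-aligned); 1..4  -- padding (3B); 4..8  blocks  (4B, 4-aligned); 8..12  reserved  (4B, 4-aligned); sizeof = 12, alignof = 4
0..4  vy  (4B, 4-aligned)
4..5  team  (1B, 1-aligned)
5..8  -- padding (3B)
8..76  vx  (68B, 4-aligned)
76..88  y  (12B, 4-aligned)
88..89  state  (1B, 1-aligned)
89..92  -- tail padding (3B)
sizeof = 92, alignof = 4
array of 19: 19 × 92 = 1748

1748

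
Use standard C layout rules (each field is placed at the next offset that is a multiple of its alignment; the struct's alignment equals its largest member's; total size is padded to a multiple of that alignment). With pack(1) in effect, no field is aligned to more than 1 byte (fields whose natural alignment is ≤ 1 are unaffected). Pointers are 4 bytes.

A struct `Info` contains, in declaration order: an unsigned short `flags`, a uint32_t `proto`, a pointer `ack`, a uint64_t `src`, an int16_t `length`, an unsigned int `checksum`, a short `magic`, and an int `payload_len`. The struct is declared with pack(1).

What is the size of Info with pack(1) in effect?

@0: flags [2B, align 1] → 2
@2: proto [4B, align 1] → 6
@6: ack [4B, align 1] → 10
@10: src [8B, align 1] → 18
@18: length [2B, align 1] → 20
@20: checksum [4B, align 1] → 24
@24: magic [2B, align 1] → 26
@26: payload_len [4B, align 1] → 30
size 30, align 1

30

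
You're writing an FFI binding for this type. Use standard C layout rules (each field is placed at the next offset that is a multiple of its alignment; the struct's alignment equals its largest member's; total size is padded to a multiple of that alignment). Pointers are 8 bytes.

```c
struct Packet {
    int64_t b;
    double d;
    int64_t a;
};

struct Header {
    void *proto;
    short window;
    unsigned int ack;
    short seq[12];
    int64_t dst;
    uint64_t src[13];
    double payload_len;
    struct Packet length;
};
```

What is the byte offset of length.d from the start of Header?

Packet: 0..8  b  (8B, 8-aligned); 8..16  d  (8B, 8-aligned); 16..24  a  (8B, 8-aligned); sizeof = 24, alignof = 8
0..8  proto  (8B, 8-aligned)
8..10  window  (2B, 2-aligned)
10..12  -- padding (2B)
12..16  ack  (4B, 4-aligned)
16..40  seq  (24B, 2-aligned)
40..48  dst  (8B, 8-aligned)
48..152  src  (104B, 8-aligned)
152..160  payload_len  (8B, 8-aligned)
160..184  length  (24B, 8-aligned)
within Packet: d at 8
160 + 8 = 168

168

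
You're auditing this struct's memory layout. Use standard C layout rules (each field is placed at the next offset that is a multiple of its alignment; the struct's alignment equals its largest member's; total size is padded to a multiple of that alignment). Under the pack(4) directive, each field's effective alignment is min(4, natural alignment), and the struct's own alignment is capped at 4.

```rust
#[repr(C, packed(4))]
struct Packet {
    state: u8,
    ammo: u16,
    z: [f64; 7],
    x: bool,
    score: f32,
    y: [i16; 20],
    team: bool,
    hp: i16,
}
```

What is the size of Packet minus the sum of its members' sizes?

5

@0: state [1B, align 1] → 1
+1 pad (align 2)
@2: ammo [2B, align 2] → 4
@4: z [56B, align 4] → 60
@60: x [1B, align 1] → 61
+3 pad (align 4)
@64: score [4B, align 4] → 68
@68: y [40B, align 2] → 108
@108: team [1B, align 1] → 109
+1 pad (align 2)
@110: hp [2B, align 2] → 112
size 112, align 4
data bytes 107, size 112 → padding 5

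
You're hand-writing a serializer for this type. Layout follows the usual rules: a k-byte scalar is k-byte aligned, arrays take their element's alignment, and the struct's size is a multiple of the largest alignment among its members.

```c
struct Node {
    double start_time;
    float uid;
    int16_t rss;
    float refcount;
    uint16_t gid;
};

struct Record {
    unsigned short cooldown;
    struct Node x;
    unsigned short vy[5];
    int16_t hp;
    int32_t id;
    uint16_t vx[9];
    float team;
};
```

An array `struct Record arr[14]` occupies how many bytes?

1008

Node: 0..8  start_time  (8B, 8-aligned); 8..12  uid  (4B, 4-aligned); 12..14  rss  (2B, 2-aligned); 14..16  -- padding (2B); 16..20  refcount  (4B, 4-aligned); 20..22  gid  (2B, 2-aligned); 22..24  -- tail padding (2B); sizeof = 24, alignof = 8
0..2  cooldown  (2B, 2-aligned)
2..8  -- padding (6B)
8..32  x  (24B, 8-aligned)
32..42  vy  (10B, 2-aligned)
42..44  hp  (2B, 2-aligned)
44..48  id  (4B, 4-aligned)
48..66  vx  (18B, 2-aligned)
66..68  -- padding (2B)
68..72  team  (4B, 4-aligned)
sizeof = 72, alignof = 8
array of 14: 14 × 72 = 1008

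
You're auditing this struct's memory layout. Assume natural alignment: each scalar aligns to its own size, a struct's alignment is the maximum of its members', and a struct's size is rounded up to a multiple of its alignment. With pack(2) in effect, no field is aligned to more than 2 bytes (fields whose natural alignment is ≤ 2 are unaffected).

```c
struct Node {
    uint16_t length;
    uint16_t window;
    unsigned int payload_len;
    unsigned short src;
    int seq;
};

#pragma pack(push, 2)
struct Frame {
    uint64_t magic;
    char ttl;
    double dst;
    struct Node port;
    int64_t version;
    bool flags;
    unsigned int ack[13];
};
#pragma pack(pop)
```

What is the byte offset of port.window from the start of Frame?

20

Node: @0: length [2B, align 2] → 2; @2: window [2B, align 2] → 4; @4: payload_len [4B, align 4] → 8; @8: src [2B, align 2] → 10; +2 pad (align 4); @12: seq [4B, align 4] → 16; size 16, align 4
@0: magic [8B, align 2] → 8
@8: ttl [1B, align 1] → 9
+1 pad (align 2)
@10: dst [8B, align 2] → 18
@18: port [16B, align 2] → 34
within Node: window at 2
18 + 2 = 20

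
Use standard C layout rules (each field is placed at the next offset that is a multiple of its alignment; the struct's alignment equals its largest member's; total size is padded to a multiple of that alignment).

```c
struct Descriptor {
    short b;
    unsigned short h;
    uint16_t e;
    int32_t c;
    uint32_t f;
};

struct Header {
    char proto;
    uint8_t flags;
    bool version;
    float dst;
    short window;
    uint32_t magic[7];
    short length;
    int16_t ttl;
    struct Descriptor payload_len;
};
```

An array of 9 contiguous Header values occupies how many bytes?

Descriptor: @0: b [2B, align 2] → 2; @2: h [2B, align 2] → 4; @4: e [2B, align 2] → 6; +2 pad (align 4); @8: c [4B, align 4] → 12; @12: f [4B, align 4] → 16; size 16, align 4
@0: proto [1B, align 1] → 1
@1: flags [1B, align 1] → 2
@2: version [1B, align 1] → 3
+1 pad (align 4)
@4: dst [4B, align 4] → 8
@8: window [2B, align 2] → 10
+2 pad (align 4)
@12: magic [28B, align 4] → 40
@40: length [2B, align 2] → 42
@42: ttl [2B, align 2] → 44
@44: payload_len [16B, align 4] → 60
size 60, align 4
array of 9: 9 × 60 = 540

540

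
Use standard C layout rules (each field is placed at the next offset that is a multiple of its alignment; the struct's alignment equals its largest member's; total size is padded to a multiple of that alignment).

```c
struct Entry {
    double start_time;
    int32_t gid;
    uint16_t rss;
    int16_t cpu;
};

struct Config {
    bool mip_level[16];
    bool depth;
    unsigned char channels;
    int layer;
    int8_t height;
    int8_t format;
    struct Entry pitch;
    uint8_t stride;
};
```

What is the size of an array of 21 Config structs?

1176

Entry: 0..8  start_time  (8B, 8-aligned); 8..12  gid  (4B, 4-aligned); 12..14  rss  (2B, 2-aligned); 14..16  cpu  (2B, 2-aligned); sizeof = 16, alignof = 8
0..16  mip_level  (16B, 1-aligned)
16..17  depth  (1B, 1-aligned)
17..18  channels  (1B, 1-aligned)
18..20  -- padding (2B)
20..24  layer  (4B, 4-aligned)
24..25  height  (1B, 1-aligned)
25..26  format  (1B, 1-aligned)
26..32  -- padding (6B)
32..48  pitch  (16B, 8-aligned)
48..49  stride  (1B, 1-aligned)
49..56  -- tail padding (7B)
sizeof = 56, alignof = 8
array of 21: 21 × 56 = 1176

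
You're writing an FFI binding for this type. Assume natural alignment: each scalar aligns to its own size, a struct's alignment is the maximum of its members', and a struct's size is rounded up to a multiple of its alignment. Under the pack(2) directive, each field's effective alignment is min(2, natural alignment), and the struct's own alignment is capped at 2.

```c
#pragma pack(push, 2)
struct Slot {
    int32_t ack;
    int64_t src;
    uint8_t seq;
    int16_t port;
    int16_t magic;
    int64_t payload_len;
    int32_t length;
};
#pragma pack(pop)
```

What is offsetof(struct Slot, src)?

4

@0: ack [4B, align 2] → 4
@4: src [8B, align 2] → 12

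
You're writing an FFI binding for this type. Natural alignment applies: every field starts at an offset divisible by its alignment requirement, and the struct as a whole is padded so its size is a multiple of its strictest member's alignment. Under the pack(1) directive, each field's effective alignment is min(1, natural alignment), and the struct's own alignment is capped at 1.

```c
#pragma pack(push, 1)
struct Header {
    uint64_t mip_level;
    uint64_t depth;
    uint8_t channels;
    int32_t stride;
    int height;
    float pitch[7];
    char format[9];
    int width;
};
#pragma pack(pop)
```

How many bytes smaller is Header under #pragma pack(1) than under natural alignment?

6

natural layout:
  @0: mip_level [8B, align 8] → 8
  @8: depth [8B, align 8] → 16
  @16: channels [1B, align 1] → 17
  +3 pad (align 4)
  @20: stride [4B, align 4] → 24
  @24: height [4B, align 4] → 28
  @28: pitch [28B, align 4] → 56
  @56: format [9B, align 1] → 65
  +3 pad (align 4)
  @68: width [4B, align 4] → 72
  size 72, align 8
packed(1) layout:
  @0: mip_level [8B, align 1] → 8
  @8: depth [8B, align 1] → 16
  @16: channels [1B, align 1] → 17
  @17: stride [4B, align 1] → 21
  @21: height [4B, align 1] → 25
  @25: pitch [28B, align 1] → 53
  @53: format [9B, align 1] → 62
  @62: width [4B, align 1] → 66
  size 66, align 1
72 − 66 = 6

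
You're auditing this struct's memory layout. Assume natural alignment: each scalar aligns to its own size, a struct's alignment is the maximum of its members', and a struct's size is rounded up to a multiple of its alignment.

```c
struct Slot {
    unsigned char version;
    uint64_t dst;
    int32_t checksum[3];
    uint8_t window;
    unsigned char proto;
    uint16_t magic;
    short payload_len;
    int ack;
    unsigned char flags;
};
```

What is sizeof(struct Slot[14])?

0..1  version  (1B, 1-aligned)
1..8  -- padding (7B)
8..16  dst  (8B, 8-aligned)
16..28  checksum  (12B, 4-aligned)
28..29  window  (1B, 1-aligned)
29..30  proto  (1B, 1-aligned)
30..32  magic  (2B, 2-aligned)
32..34  payload_len  (2B, 2-aligned)
34..36  -- padding (2B)
36..40  ack  (4B, 4-aligned)
40..41  flags  (1B, 1-aligned)
41..48  -- tail padding (7B)
sizeof = 48, alignof = 8
array of 14: 14 × 48 = 672

672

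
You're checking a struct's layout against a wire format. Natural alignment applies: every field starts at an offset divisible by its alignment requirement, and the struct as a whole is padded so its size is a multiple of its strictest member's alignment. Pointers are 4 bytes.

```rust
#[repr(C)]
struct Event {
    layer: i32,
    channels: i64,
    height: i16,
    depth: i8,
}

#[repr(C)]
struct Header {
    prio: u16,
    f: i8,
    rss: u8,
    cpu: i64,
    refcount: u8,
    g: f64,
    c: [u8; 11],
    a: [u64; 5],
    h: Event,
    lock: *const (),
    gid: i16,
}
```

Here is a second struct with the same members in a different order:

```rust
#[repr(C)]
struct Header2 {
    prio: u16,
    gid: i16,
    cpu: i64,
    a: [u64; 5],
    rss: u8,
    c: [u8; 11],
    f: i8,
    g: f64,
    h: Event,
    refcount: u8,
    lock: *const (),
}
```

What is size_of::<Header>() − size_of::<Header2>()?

8

Event: layer at 0 (size 4, align 4) → ends 4; pad 4 to align 8 for channels; channels at 8 (size 8, align 8) → ends 16; height at 16 (size 2, align 2) → ends 18; depth at 18 (size 1, align 1) → ends 19; tail pad 5 to reach multiple of 8; total 24 bytes, alignment 8
prio at 0 (size 2, align 2) → ends 2
f at 2 (size 1, align 1) → ends 3
rss at 3 (size 1, align 1) → ends 4
pad 4 to align 8 for cpu
cpu at 8 (size 8, align 8) → ends 16
refcount at 16 (size 1, align 1) → ends 17
pad 7 to align 8 for g
g at 24 (size 8, align 8) → ends 32
c at 32 (size 11, align 1) → ends 43
pad 5 to align 8 for a
a at 48 (size 40, align 8) → ends 88
h at 88 (size 24, align 8) → ends 112
lock at 112 (size 4, align 4) → ends 116
gid at 116 (size 2, align 2) → ends 118
tail pad 2 to reach multiple of 8
total 120 bytes, alignment 8
— Header2 —
prio at 0 (size 2, align 2) → ends 2
gid at 2 (size 2, align 2) → ends 4
pad 4 to align 8 for cpu
cpu at 8 (size 8, align 8) → ends 16
a at 16 (size 40, align 8) → ends 56
rss at 56 (size 1, align 1) → ends 57
c at 57 (size 11, align 1) → ends 68
f at 68 (size 1, align 1) → ends 69
pad 3 to align 8 for g
g at 72 (size 8, align 8) → ends 80
h at 80 (size 24, align 8) → ends 104
refcount at 104 (size 1, align 1) → ends 105
pad 3 to align 4 for lock
lock at 108 (size 4, align 4) → ends 112
total 112 bytes, alignment 8
120 − 112 = 8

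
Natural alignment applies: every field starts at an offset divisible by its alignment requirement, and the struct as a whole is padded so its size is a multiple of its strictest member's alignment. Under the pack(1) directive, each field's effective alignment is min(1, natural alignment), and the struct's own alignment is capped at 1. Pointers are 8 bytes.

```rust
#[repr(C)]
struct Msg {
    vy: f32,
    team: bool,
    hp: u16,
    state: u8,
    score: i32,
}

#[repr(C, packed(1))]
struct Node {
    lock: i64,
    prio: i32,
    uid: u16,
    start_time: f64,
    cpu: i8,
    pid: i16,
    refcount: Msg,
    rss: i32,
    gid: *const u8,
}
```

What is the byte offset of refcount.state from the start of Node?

33

Msg: vy at 0 (size 4, align 4) → ends 4; team at 4 (size 1, align 1) → ends 5; pad 1 to align 2 for hp; hp at 6 (size 2, align 2) → ends 8; state at 8 (size 1, align 1) → ends 9; pad 3 to align 4 for score; score at 12 (size 4, align 4) → ends 16; total 16 bytes, alignment 4
lock at 0 (size 8, align 1) → ends 8
prio at 8 (size 4, align 1) → ends 12
uid at 12 (size 2, align 1) → ends 14
start_time at 14 (size 8, align 1) → ends 22
cpu at 22 (size 1, align 1) → ends 23
pid at 23 (size 2, align 1) → ends 25
refcount at 25 (size 16, align 1) → ends 41
within Msg: state at 8
25 + 8 = 33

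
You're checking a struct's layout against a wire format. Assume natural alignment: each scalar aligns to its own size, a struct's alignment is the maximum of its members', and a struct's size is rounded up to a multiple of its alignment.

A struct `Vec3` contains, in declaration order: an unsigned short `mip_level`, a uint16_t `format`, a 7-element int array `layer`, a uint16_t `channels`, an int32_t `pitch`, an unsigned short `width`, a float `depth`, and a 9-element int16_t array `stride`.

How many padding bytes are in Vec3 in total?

@0: mip_level [2B, align 2] → 2
@2: format [2B, align 2] → 4
@4: layer [28B, align 4] → 32
@32: channels [2B, align 2] → 34
+2 pad (align 4)
@36: pitch [4B, align 4] → 40
@40: width [2B, align 2] → 42
+2 pad (align 4)
@44: depth [4B, align 4] → 48
@48: stride [18B, align 2] → 66
+2 tail pad (align 4)
size 68, align 4
data bytes 62, size 68 → padding 6

6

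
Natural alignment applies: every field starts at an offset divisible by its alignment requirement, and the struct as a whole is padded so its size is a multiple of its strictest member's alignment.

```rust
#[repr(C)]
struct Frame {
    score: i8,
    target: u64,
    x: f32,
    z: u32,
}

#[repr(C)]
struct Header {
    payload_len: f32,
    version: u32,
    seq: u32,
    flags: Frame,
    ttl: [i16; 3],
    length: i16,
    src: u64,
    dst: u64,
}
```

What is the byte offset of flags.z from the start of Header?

36

Frame: @0: score [1B, align 1] → 1; +7 pad (align 8); @8: target [8B, align 8] → 16; @16: x [4B, align 4] → 20; @20: z [4B, align 4] → 24; size 24, align 8
@0: payload_len [4B, align 4] → 4
@4: version [4B, align 4] → 8
@8: seq [4B, align 4] → 12
+4 pad (align 8)
@16: flags [24B, align 8] → 40
within Frame: z at 20
16 + 20 = 36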